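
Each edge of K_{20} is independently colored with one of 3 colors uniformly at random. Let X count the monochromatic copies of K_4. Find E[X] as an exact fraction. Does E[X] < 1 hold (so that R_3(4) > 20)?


E[X] = C(20, 4) · 3^{1 − 6} = 4845 · 3^{−5} = 4845/243.
As a reduced fraction: E[X] = 1615/81 ≈ 19.9383.
Is E[X] < 1? NO.
Since E[X] ≥ 1, the first-moment bound is inconclusive at n = 20; it does NOT by itself certify R_3(4) > 20.

E[X] = 1615/81 ≈ 19.9383; E[X] ≥ 1; first-moment method inconclusive here.


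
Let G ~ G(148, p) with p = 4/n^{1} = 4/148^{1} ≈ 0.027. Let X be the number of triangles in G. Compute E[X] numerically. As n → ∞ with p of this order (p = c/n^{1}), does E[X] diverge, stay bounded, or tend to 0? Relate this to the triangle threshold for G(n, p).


Number of potential triangles: C(148, 3) = 529396.
Each occurs with probability p³ ≈ (0.027)³ ≈ 1.97422e-05.
By linearity: E[X] = C(148, 3)·p³ ≈ 529396 · 1.97422e-05 ≈ 10.451.
Here α = 1, so p = 4/n is exactly at the triangle threshold p ~ 1/n. Asymptotically E[X] → c³/6 = 4³/6 = 32/3 ≈ 10.667, a bounded constant. In this regime the triangle count is asymptotically Poisson(c³/6).

E[X] ≈ 10.451; in regime p = Θ(1/n^{1}) E[X] stays bounded (at the triangle threshold p ~ 1/n).


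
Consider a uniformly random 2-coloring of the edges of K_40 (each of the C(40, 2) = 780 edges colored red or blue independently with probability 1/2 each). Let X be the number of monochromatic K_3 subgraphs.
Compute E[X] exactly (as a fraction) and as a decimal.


Let X = Σ_S X_S over the C(40, 3) = 9880 subsets S of size 3, where X_S = 1 if the K_3 on S is monochromatic.
For a fixed S, the K_3 on S has C(3, 2) = 3 edges. P[all 3 edges red] = (1/2)^3, and likewise for blue, so P[monochromatic] = 2·(1/2)^3 = 2^{1 − 3} = 1/4.
Summing: E[X] = C(40, 3) · 2^{1 − 3} = 9880 · 1/4 = 2470.
Numerically: E[X] ≈ 2470.0000.

E[X] = C(40,3)·2^(1−C(3,2)) = 2470 ≈ 2470.0000.


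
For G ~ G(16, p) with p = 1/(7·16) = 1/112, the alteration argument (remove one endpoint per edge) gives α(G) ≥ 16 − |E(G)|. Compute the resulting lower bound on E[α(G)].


E[|E(G)|] = C(16, 2)·p = 120 · (1/112) = 15/14.
E[α(G)] ≥ n − E[|E(G)|] = 16 − 15/14 = 209/14.
Numerically: ≈ 14.929.
(This is only a lower bound; the true E[α(G)] may be larger.)

E[α(G)] ≥ 209/14 ≈ 14.929.


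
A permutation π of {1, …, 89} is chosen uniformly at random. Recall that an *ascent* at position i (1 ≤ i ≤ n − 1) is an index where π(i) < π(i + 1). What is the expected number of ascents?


Write X = Σ X_I over i = 1, …, 88, with X_I the indicator of one ascent.
There are 88 indicators.
For each fixed i, the pair (π(i), π(i+1)) is a uniformly random ordered pair of distinct values from {1, …, 89}; by symmetry P[π(i) < π(i+1)] = 1/2.
By linearity: E[X] = 88 · (1/2) = (89 − 1) · (1/2) = 44 ≈ 44.000000.

E[X] = 44 = 44.000000.


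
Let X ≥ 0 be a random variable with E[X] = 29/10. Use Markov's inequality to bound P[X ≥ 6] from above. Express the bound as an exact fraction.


μ = E[X] = 29/10, a = 6.
Markov: P[X ≥ 6] ≤ μ/a = (29/10)/6 = 29/60.
Numerically: ≈ 0.483333.
(Since a = 6 > μ = 2.900000, the bound 29/60 is < 1 and informative.)

P[X ≥ 6] ≤ 29/60 ≈ 0.483333.


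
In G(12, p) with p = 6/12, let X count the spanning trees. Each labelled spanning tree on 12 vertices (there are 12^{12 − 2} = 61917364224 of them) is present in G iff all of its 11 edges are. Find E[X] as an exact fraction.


K_12 has 12^{12 − 2} = 61917364224 labelled spanning trees.
For each such spanning tree H, let X_H = 1 if all 11 edges of H are present in G. Then P[X_H = 1] = p^{11} = (1/2)^{11} = 1/2048.
By linearity: E[X] = Σ_H E[X_H] = 61917364224 · p^{11} = 61917364224 · 1/2048 = 30233088.
Numerically: E[X] ≈ 3.0233e+07.

E[X] = 61917364224 · (1/2)^{11} = 30233088 ≈ 3.0233e+07.


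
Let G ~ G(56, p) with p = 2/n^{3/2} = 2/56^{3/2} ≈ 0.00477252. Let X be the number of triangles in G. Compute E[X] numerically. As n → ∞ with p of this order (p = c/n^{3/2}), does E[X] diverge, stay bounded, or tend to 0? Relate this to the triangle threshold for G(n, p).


Number of potential triangles: C(56, 3) = 27720.
Each occurs with probability p³ ≈ (0.00477252)³ ≈ 1.08703585e-07.
By linearity: E[X] = C(56, 3)·p³ ≈ 27720 · 1.08703585e-07 ≈ 0.003013.
Since α = 3/2 > 1, p = c/n^{3/2} = o(1/n) is below the triangle threshold p ~ 1/n. Asymptotically E[X] ~ (c³/6)·n^{3(1−α)} = (2³/6)·n^{-1.5} → 0, so by Markov's inequality G has no triangles w.h.p.

E[X] ≈ 0.003013; in regime p = Θ(1/n^{3/2}) E[X] tends to 0 (below the triangle threshold p ~ 1/n).


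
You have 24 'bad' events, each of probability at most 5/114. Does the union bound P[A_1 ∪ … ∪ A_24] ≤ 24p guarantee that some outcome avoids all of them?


Union bound: P[∪_{i=1}^{24} A_i] ≤ Σ_i P[A_i] ≤ 24·p = 24·(5/114) = 20/19.
Numerically: 20/19 ≈ 1.0526.
Is 20/19 < 1? NO.
Since the bound 20/19 is ≥ 1, the union bound is uninformative here; it does NOT by itself certify existence.

24·p = 20/19 ≈ 1.0526; existence NOT certified by the union bound.


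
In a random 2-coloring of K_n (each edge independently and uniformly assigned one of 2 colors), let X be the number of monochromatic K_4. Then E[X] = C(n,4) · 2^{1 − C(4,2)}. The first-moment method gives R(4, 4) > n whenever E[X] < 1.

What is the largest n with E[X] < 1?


We need C(n, 4) · 2^{1 − 6} < 1, i.e. C(n, 4) < 2^{6 − 1} = 32.
Check values of n near the boundary:
  n = 4: C(4, 4) = 1; 1 < 32? YES
  n = 5: C(5, 4) = 5; 5 < 32? YES
  n = 6: C(6, 4) = 15; 15 < 32? YES
  n = 7: C(7, 4) = 35; 35 < 32? NO
  n = 8: C(8, 4) = 70; 70 < 32? NO
  n = 9: C(9, 4) = 126; 126 < 32? NO
The largest n with C(n, 4) < 32 is n = 6 (where E[X] = 15/32 ≈ 0.46875). Hence R(4, 4) > 6, i.e. R(4, 4) ≥ 7.

Largest n = 6; hence R(4, 4) > 6.


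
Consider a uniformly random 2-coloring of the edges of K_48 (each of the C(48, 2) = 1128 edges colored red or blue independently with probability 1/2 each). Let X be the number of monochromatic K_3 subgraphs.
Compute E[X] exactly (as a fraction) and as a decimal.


Let X = Σ_S X_S over the C(48, 3) = 17296 subsets S of size 3, where X_S = 1 if the K_3 on S is monochromatic.
For a fixed S, the K_3 on S has C(3, 2) = 3 edges. P[all 3 edges red] = (1/2)^3, and likewise for blue, so P[monochromatic] = 2·(1/2)^3 = 2^{1 − 3} = 1/4.
By linearity: E[X] = C(48, 3) · 2^{1 − 3} = 17296 · 1/4 = 4324.
Numerically: E[X] ≈ 4324.000000.

E[X] = C(48,3)·2^(1−C(3,2)) = 4324 ≈ 4324.000000.


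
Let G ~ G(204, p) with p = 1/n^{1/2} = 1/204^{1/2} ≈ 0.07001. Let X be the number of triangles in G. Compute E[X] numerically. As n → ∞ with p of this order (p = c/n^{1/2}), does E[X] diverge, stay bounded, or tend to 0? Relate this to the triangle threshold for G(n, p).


Number of potential triangles: C(204, 3) = 1394204.
Each occurs with probability p³ ≈ (0.07001)³ ≈ 3.432059e-04.
By linearity: E[X] = C(204, 3)·p³ ≈ 1394204 · 3.432059e-04 ≈ 478.4990.
Since α = 1/2 < 1, p = c/n^{1/2} ≫ 1/n is above the triangle threshold p ~ 1/n. Asymptotically E[X] ~ (c³/6)·n^{3(1−α)} = (1³/6)·n^{1.5} → ∞; triangles are abundant w.h.p.

E[X] ≈ 478.4990; in regime p = Θ(1/n^{1/2}) E[X] diverges (above the triangle threshold p ~ 1/n).


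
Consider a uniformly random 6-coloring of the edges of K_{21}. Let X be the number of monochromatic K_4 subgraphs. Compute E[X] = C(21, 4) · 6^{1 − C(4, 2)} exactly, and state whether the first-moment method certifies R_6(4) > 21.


E[X] = C(21, 4) · 6^{1 − 6} = 5985 · 6^{−5} = 5985/7776.
As a reduced fraction: E[X] = 665/864 ≈ 0.7697.
Is E[X] < 1? YES.
Since E[X] < 1, there exists a 6-coloring of K_{21} with no monochromatic K_4; hence R_6(4) > 21.

E[X] = 665/864 ≈ 0.7697; E[X] < 1, so R_6(4) > 21.


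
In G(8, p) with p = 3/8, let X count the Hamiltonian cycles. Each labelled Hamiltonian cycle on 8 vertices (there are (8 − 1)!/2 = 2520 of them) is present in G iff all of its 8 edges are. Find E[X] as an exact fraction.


K_8 has (8 − 1)!/2 = 2520 labelled Hamiltonian cycles.
For each such Hamiltonian cycle H, let X_H = 1 if all 8 edges of H are present in G. Then P[X_H = 1] = p^{8} = (3/8)^{8} = 6561/16777216.
By linearity of expectation: E[X] = Σ_H E[X_H] = 2520 · p^{8} = 2520 · 6561/16777216 = 2066715/2097152.
Numerically: E[X] ≈ 0.985.

E[X] = 2520 · (3/8)^{8} = 2066715/2097152 ≈ 0.985.


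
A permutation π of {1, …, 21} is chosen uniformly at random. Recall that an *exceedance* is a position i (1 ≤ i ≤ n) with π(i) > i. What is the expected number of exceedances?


Write X = Σ_{i=1}^{21} X_i, where X_i = 1_{π(i) > i}.
For each fixed i, π(i) is uniform over {1, …, 21} (marginal of a uniform permutation), so P[π(i) > i] = (n − i)/n. Summing: Σ_{i=1}^{21} (n − i)/n = (0 + 1 + … + 20)/21 = 21(21 − 1)/(2·21) = (21 − 1)/2.
Hence E[X] = Σ_{i=1}^{21} (21 − i)/21 = 10 ≈ 10.00000.

E[X] = 10 = 10.00000.


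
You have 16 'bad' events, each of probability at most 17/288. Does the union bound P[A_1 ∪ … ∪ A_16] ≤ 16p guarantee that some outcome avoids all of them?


Union bound: P[∪_{i=1}^{16} A_i] ≤ Σ_i P[A_i] ≤ 16·p = 16·(17/288) = 17/18.
Numerically: 17/18 ≈ 0.94444.
Is 17/18 < 1? YES.
Since P[∪ A_i] ≤ 17/18 < 1, the complement has P[∩ A_i^c] ≥ 1 − 17/18 = 1/18 > 0, so some outcome avoids every A_i.

16·p = 17/18 ≈ 0.94444; existence CERTIFIED by the union bound.


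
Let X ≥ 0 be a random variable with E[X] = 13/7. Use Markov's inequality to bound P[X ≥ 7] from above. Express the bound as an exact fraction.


μ = E[X] = 13/7, a = 7.
Markov: P[X ≥ 7] ≤ μ/a = (13/7)/7 = 13/49.
Numerically: ≈ 0.26531.
(Since a = 7 > μ = 1.85714, the bound 13/49 is < 1 and informative.)

P[X ≥ 7] ≤ 13/49 ≈ 0.26531.


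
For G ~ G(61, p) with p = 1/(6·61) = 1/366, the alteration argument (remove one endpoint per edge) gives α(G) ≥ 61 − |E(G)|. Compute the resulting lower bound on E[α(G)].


E[|E(G)|] = C(61, 2)·p = 1830 · (1/366) = 5.
E[α(G)] ≥ n − E[|E(G)|] = 61 − 5 = 56.
Numerically: ≈ 56.000000.
(This is only a lower bound; the true E[α(G)] may be larger.)

E[α(G)] ≥ 56 ≈ 56.000000.


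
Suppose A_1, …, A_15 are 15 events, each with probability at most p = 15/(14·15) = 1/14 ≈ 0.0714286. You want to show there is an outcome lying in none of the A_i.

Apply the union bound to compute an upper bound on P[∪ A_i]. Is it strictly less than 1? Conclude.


Union bound: P[∪_{i=1}^{15} A_i] ≤ Σ_i P[A_i] ≤ 15·p = 15·(1/14) = 15/14.
Numerically: 15/14 ≈ 1.0714286.
Is 15/14 < 1? NO.
Since the bound 15/14 is ≥ 1, the union bound is uninformative here; it does NOT by itself certify existence.

15·p = 15/14 ≈ 1.0714286; existence NOT certified by the union bound.


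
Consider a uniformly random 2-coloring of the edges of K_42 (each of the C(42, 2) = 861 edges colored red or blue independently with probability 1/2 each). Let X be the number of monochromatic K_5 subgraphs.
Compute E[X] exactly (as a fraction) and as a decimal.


Let X = Σ_S X_S over the C(42, 5) = 850668 subsets S of size 5, where X_S = 1 if the K_5 on S is monochromatic.
For a fixed S, the K_5 on S has C(5, 2) = 10 edges. P[all 10 edges red] = (1/2)^10, and likewise for blue, so P[monochromatic] = 2·(1/2)^10 = 2^{1 − 10} = 1/512.
By linearity: E[X] = C(42, 5) · 2^{1 − 10} = 850668 · 1/512 = 212667/128.
Numerically: E[X] ≈ 1661.460938.

E[X] = C(42,5)·2^(1−C(5,2)) = 212667/128 ≈ 1661.460938.


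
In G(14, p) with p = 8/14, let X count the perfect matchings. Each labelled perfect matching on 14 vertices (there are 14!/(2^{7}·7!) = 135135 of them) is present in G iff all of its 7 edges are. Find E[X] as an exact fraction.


K_14 has 14!/(2^{7}·7!) = 135135 labelled perfect matchings.
For each such perfect matching H, let X_H = 1 if all 7 edges of H are present in G. Then P[X_H = 1] = p^{7} = (4/7)^{7} = 16384/823543.
By linearity of expectation: E[X] = Σ_H E[X_H] = 135135 · p^{7} = 135135 · 16384/823543 = 316293120/117649.
Numerically: E[X] ≈ 2688.

E[X] = 135135 · (4/7)^{7} = 316293120/117649 ≈ 2688.


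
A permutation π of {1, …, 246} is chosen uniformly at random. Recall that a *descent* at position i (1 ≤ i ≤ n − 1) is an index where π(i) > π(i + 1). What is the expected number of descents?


Write X = Σ X_I over i = 1, …, 245, with X_I the indicator of one descent.
There are 245 indicators.
For each fixed i, the pair (π(i), π(i+1)) is a uniformly random ordered pair of distinct values from {1, …, 246}; by symmetry P[π(i) > π(i+1)] = 1/2.
By linearity: E[X] = 245 · (1/2) = (246 − 1) · (1/2) = 245/2 ≈ 122.500000.

E[X] = 245/2 = 122.500000.


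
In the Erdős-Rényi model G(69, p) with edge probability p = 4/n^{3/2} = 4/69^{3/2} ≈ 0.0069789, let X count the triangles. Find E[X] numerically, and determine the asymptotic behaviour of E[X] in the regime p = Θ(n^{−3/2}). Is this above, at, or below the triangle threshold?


Number of potential triangles: C(69, 3) = 52394.
Each occurs with probability p³ ≈ (0.0069789)³ ≈ 3.3990618e-07.
By linearity: E[X] = C(69, 3)·p³ ≈ 52394 · 3.3990618e-07 ≈ 0.01781.
Since α = 3/2 > 1, p = c/n^{3/2} = o(1/n) is below the triangle threshold p ~ 1/n. Asymptotically E[X] ~ (c³/6)·n^{3(1−α)} = (4³/6)·n^{-1.5} → 0, so by Markov's inequality G has no triangles w.h.p.

E[X] ≈ 0.01781; in regime p = Θ(1/n^{3/2}) E[X] tends to 0 (below the triangle threshold p ~ 1/n).


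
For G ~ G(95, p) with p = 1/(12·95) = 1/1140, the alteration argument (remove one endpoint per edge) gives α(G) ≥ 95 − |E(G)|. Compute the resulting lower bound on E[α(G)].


E[|E(G)|] = C(95, 2)·p = 4465 · (1/1140) = 47/12.
E[α(G)] ≥ n − E[|E(G)|] = 95 − 47/12 = 1093/12.
Numerically: ≈ 91.0833.
(This is only a lower bound; the true E[α(G)] may be larger.)

E[α(G)] ≥ 1093/12 ≈ 91.0833.


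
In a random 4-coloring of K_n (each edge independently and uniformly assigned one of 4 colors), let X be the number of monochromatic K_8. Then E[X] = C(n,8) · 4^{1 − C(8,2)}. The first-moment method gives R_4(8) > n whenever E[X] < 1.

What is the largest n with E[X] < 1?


We need C(n, 8) · 4^{1 − 28} < 1, i.e. C(n, 8) < 4^{28 − 1} = 18014398509481984.
Check values of n near the boundary:
  n = 404: C(404, 8) = 16415071523485570; 16415071523485570 < 18014398509481984? YES
  n = 405: C(405, 8) = 16745853821188050; 16745853821188050 < 18014398509481984? YES
  n = 406: C(406, 8) = 17082453897995850; 17082453897995850 < 18014398509481984? YES
  n = 407: C(407, 8) = 17424959239309050; 17424959239309050 < 18014398509481984? YES
  n = 408: C(408, 8) = 17773458424095231; 17773458424095231 < 18014398509481984? YES
  n = 409: C(409, 8) = 18128041135797879; 18128041135797879 < 18014398509481984? NO
The largest n with C(n, 8) < 18014398509481984 is n = 408 (where E[X] = 17773458424095231/18014398509481984 ≈ 0.9866). Hence R_4(8) > 408, i.e. R_4(8) ≥ 409.

Largest n = 408; hence R_4(8) > 408.


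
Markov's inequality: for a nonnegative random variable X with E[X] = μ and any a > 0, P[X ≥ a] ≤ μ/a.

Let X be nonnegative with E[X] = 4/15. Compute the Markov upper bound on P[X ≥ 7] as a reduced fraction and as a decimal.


μ = E[X] = 4/15, a = 7.
Markov: P[X ≥ 7] ≤ μ/a = (4/15)/7 = 4/105.
Numerically: ≈ 0.038.
(Since a = 7 > μ = 0.267, the bound 4/105 is < 1 and informative.)

P[X ≥ 7] ≤ 4/105 ≈ 0.038.


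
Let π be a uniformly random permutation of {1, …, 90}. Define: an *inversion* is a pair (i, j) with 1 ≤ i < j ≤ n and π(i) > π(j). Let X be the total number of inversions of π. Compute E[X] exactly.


Write X = Σ X_I over the C(90, 2) = 4005 pairs i < j, with X_I the indicator of one inversion.
There are 4005 indicators.
For each fixed pair i < j, the values π(i) and π(j) are two distinct elements of {1, …, 90} in uniformly random order; by symmetry P[π(i) > π(j)] = 1/2.
By linearity: E[X] = 4005 · (1/2) = C(90, 2) · (1/2) = 4005/2 = 4005/2 ≈ 2002.500.

E[X] = 4005/2 = 2002.500.


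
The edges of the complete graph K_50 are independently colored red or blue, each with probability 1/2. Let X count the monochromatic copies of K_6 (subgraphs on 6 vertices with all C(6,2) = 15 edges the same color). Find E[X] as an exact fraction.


Let X = Σ_S X_S over the C(50, 6) = 15890700 subsets S of size 6, where X_S = 1 if the K_6 on S is monochromatic.
For a fixed S, the K_6 on S has C(6, 2) = 15 edges. P[all 15 edges red] = (1/2)^15, and likewise for blue, so P[monochromatic] = 2·(1/2)^15 = 2^{1 − 15} = 1/16384.
Summing: E[X] = C(50, 6) · 2^{1 − 15} = 15890700 · 1/16384 = 3972675/4096.
Numerically: E[X] ≈ 969.891357.

E[X] = C(50,6)·2^(1−C(6,2)) = 3972675/4096 ≈ 969.891357.


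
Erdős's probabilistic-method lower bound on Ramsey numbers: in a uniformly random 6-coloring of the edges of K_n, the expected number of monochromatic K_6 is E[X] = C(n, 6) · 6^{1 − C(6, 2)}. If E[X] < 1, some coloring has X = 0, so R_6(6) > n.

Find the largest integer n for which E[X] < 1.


We need C(n, 6) · 6^{1 − 15} < 1, i.e. C(n, 6) < 6^{15 − 1} = 78364164096.
Check values of n near the boundary:
  n = 196: C(196, 6) = 72887293024; 72887293024 < 78364164096? YES
  n = 197: C(197, 6) = 75176946208; 75176946208 < 78364164096? YES
  n = 198: C(198, 6) = 77526225777; 77526225777 < 78364164096? YES
  n = 199: C(199, 6) = 79936367511; 79936367511 < 78364164096? NO
The largest n with C(n, 6) < 78364164096 is n = 198 (where E[X] = 25842075259/26121388032 ≈ 0.9893). Hence R_6(6) > 198, i.e. R_6(6) ≥ 199.

Largest n = 198; hence R_6(6) > 198.


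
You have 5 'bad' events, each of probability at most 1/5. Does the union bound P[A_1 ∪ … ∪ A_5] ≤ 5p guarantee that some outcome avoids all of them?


Union bound: P[∪_{i=1}^{5} A_i] ≤ Σ_i P[A_i] ≤ 5·p = 5·(1/5) = 1.
Numerically: 1 ≈ 1.00000.
Is 1 < 1? NO.
Since the bound 1 is ≥ 1, the union bound is uninformative here; it does NOT by itself certify existence.

5·p = 1 ≈ 1.00000; existence NOT certified by the union bound.


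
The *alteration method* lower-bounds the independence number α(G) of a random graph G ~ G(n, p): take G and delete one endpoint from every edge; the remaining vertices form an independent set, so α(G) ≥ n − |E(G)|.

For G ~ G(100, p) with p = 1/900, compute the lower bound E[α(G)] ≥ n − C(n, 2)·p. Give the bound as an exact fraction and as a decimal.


E[|E(G)|] = C(100, 2)·p = 4950 · (1/900) = 11/2.
E[α(G)] ≥ n − E[|E(G)|] = 100 − 11/2 = 189/2.
Numerically: ≈ 94.500.
(This is only a lower bound; the true E[α(G)] may be larger.)

E[α(G)] ≥ 189/2 ≈ 94.500.


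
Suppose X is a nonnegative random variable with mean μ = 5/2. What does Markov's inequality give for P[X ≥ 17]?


μ = E[X] = 5/2, a = 17.
Markov: P[X ≥ 17] ≤ μ/a = (5/2)/17 = 5/34.
Numerically: ≈ 0.147.
(Since a = 17 > μ = 2.500, the bound 5/34 is < 1 and informative.)

P[X ≥ 17] ≤ 5/34 ≈ 0.147.


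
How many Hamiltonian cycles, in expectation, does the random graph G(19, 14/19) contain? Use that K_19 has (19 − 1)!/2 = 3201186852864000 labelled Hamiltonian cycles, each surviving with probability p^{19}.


K_19 has (19 − 1)!/2 = 3201186852864000 labelled Hamiltonian cycles.
For each such Hamiltonian cycle H, let X_H = 1 if all 19 edges of H are present in G. Then P[X_H = 1] = p^{19} = (14/19)^{19} = 5976303958948914397184/1978419655660313589123979.
Summing the indicators: E[X] = Σ_H E[X_H] = 3201186852864000 · p^{19} = 3201186852864000 · 5976303958948914397184/1978419655660313589123979 = 19131265662106339128470788663934976000/1978419655660313589123979.
Numerically: E[X] ≈ 9.66997e+12.

E[X] = 3201186852864000 · (14/19)^{19} = 19131265662106339128470788663934976000/1978419655660313589123979 ≈ 9.66997e+12.


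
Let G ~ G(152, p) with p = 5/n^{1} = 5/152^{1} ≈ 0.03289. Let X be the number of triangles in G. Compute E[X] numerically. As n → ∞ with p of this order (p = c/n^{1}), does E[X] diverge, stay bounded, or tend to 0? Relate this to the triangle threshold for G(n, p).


Number of potential triangles: C(152, 3) = 573800.
Each occurs with probability p³ ≈ (0.03289)³ ≈ 3.559420e-05.
By linearity: E[X] = C(152, 3)·p³ ≈ 573800 · 3.559420e-05 ≈ 20.4240.
Here α = 1, so p = 5/n is exactly at the triangle threshold p ~ 1/n. Asymptotically E[X] → c³/6 = 5³/6 = 125/6 ≈ 20.8333, a bounded constant. In this regime the triangle count is asymptotically Poisson(c³/6).

E[X] ≈ 20.4240; in regime p = Θ(1/n^{1}) E[X] stays bounded (at the triangle threshold p ~ 1/n).


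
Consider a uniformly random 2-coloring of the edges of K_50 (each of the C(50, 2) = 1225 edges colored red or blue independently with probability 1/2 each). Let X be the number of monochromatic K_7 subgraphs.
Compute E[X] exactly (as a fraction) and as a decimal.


Let X = Σ_S X_S over the C(50, 7) = 99884400 subsets S of size 7, where X_S = 1 if the K_7 on S is monochromatic.
For a fixed S, the K_7 on S has C(7, 2) = 21 edges. P[all 21 edges red] = (1/2)^21, and likewise for blue, so P[monochromatic] = 2·(1/2)^21 = 2^{1 − 21} = 1/1048576.
By linearity of expectation: E[X] = C(50, 7) · 2^{1 − 21} = 99884400 · 1/1048576 = 6242775/65536.
Numerically: E[X] ≈ 95.257.

E[X] = C(50,7)·2^(1−C(7,2)) = 6242775/65536 ≈ 95.257.


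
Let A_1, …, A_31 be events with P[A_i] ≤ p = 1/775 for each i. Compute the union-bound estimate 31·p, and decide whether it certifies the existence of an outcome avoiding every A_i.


Union bound: P[∪_{i=1}^{31} A_i] ≤ Σ_i P[A_i] ≤ 31·p = 31·(1/775) = 1/25.
Numerically: 1/25 ≈ 0.0400.
Is 1/25 < 1? YES.
Since P[∪ A_i] ≤ 1/25 < 1, the complement has P[∩ A_i^c] ≥ 1 − 1/25 = 24/25 > 0, so some outcome avoids every A_i.

31·p = 1/25 ≈ 0.0400; existence CERTIFIED by the union bound.


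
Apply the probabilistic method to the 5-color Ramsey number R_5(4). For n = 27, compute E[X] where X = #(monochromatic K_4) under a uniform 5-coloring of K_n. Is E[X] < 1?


E[X] = C(27, 4) · 5^{1 − 6} = 17550 · 5^{−5} = 17550/3125.
As a reduced fraction: E[X] = 702/125 ≈ 5.616.
Is E[X] < 1? NO.
Since E[X] ≥ 1, the first-moment bound is inconclusive at n = 27; it does NOT by itself certify R_5(4) > 27.

E[X] = 702/125 ≈ 5.616; E[X] ≥ 1; first-moment method inconclusive here.


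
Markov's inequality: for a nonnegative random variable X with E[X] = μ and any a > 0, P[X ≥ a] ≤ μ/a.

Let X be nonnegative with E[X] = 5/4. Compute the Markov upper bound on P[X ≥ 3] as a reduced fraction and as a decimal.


μ = E[X] = 5/4, a = 3.
Markov: P[X ≥ 3] ≤ μ/a = (5/4)/3 = 5/12.
Numerically: ≈ 0.41667.
(Since a = 3 > μ = 1.25000, the bound 5/12 is < 1 and informative.)

P[X ≥ 3] ≤ 5/12 ≈ 0.41667.


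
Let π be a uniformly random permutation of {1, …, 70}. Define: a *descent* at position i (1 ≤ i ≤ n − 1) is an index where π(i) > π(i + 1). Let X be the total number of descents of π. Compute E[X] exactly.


Write X = Σ X_I over i = 1, …, 69, with X_I the indicator of one descent.
There are 69 indicators.
For each fixed i, the pair (π(i), π(i+1)) is a uniformly random ordered pair of distinct values from {1, …, 70}; by symmetry P[π(i) > π(i+1)] = 1/2.
By linearity: E[X] = 69 · (1/2) = (70 − 1) · (1/2) = 69/2 ≈ 34.500.

E[X] = 69/2 = 34.500.


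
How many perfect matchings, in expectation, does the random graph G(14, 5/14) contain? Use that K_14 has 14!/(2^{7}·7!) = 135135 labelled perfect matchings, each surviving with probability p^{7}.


K_14 has 14!/(2^{7}·7!) = 135135 labelled perfect matchings.
For each such perfect matching H, let X_H = 1 if all 7 edges of H are present in G. Then P[X_H = 1] = p^{7} = (5/14)^{7} = 78125/105413504.
Summing the indicators: E[X] = Σ_H E[X_H] = 135135 · p^{7} = 135135 · 78125/105413504 = 1508203125/15059072.
Numerically: E[X] ≈ 100.

E[X] = 135135 · (5/14)^{7} = 1508203125/15059072 ≈ 100.


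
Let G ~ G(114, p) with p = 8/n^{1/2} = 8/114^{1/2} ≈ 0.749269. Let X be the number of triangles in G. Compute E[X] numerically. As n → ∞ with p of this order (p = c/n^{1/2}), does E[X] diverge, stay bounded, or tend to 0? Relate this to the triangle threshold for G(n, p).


Number of potential triangles: C(114, 3) = 240464.
Each occurs with probability p³ ≈ (0.749269)³ ≈ 4.20642049e-01.
By linearity: E[X] = C(114, 3)·p³ ≈ 240464 · 4.20642049e-01 ≈ 101149.269601.
Since α = 1/2 < 1, p = c/n^{1/2} ≫ 1/n is above the triangle threshold p ~ 1/n. Asymptotically E[X] ~ (c³/6)·n^{3(1−α)} = (8³/6)·n^{1.5} → ∞; triangles are abundant w.h.p.

E[X] ≈ 101149.269601; in regime p = Θ(1/n^{1/2}) E[X] diverges (above the triangle threshold p ~ 1/n).


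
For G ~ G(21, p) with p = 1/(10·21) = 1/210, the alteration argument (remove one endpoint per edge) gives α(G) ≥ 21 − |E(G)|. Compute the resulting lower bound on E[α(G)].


E[|E(G)|] = C(21, 2)·p = 210 · (1/210) = 1.
E[α(G)] ≥ n − E[|E(G)|] = 21 − 1 = 20.
Numerically: ≈ 20.000000.
(This is only a lower bound; the true E[α(G)] may be larger.)

E[α(G)] ≥ 20 ≈ 20.000000.


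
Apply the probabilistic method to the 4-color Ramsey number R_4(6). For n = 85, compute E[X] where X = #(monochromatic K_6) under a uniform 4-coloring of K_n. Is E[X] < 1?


E[X] = C(85, 6) · 4^{1 − 15} = 437353560 · 4^{−14} = 437353560/268435456.
As a reduced fraction: E[X] = 54669195/33554432 ≈ 1.62927.
Is E[X] < 1? NO.
Since E[X] ≥ 1, the first-moment bound is inconclusive at n = 85; it does NOT by itself certify R_4(6) > 85.

E[X] = 54669195/33554432 ≈ 1.62927; E[X] ≥ 1; first-moment method inconclusive here.


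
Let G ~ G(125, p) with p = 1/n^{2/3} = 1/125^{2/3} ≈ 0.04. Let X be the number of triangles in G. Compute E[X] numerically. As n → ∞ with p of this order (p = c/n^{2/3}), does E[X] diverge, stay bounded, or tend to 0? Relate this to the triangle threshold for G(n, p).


Number of potential triangles: C(125, 3) = 317750.
Each occurs with probability p³ ≈ (0.04)³ ≈ 6.4000000e-05.
By linearity: E[X] = C(125, 3)·p³ ≈ 317750 · 6.4000000e-05 ≈ 20.33600.
Since α = 2/3 < 1, p = c/n^{2/3} ≫ 1/n is above the triangle threshold p ~ 1/n. Asymptotically E[X] ~ (c³/6)·n^{3(1−α)} = (1³/6)·n^{1} → ∞; triangles are abundant w.h.p.

E[X] ≈ 20.33600; in regime p = Θ(1/n^{2/3}) E[X] diverges (above the triangle threshold p ~ 1/n).


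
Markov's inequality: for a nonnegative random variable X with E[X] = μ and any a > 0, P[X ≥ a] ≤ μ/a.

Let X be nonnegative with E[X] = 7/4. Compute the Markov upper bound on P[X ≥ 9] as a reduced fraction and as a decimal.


μ = E[X] = 7/4, a = 9.
Markov: P[X ≥ 9] ≤ μ/a = (7/4)/9 = 7/36.
Numerically: ≈ 0.1944.
(Since a = 9 > μ = 1.7500, the bound 7/36 is < 1 and informative.)

P[X ≥ 9] ≤ 7/36 ≈ 0.1944.


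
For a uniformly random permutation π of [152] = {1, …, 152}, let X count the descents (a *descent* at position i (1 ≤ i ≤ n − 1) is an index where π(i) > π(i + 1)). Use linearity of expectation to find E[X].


Write X = Σ X_I over i = 1, …, 151, with X_I the indicator of one descent.
There are 151 indicators.
For each fixed i, the pair (π(i), π(i+1)) is a uniformly random ordered pair of distinct values from {1, …, 152}; by symmetry P[π(i) > π(i+1)] = 1/2.
By linearity: E[X] = 151 · (1/2) = (152 − 1) · (1/2) = 151/2 ≈ 75.500000.

E[X] = 151/2 = 75.500000.


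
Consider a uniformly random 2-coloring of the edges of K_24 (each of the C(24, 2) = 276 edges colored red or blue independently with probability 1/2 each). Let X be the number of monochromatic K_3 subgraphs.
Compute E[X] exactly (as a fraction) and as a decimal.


Let X = Σ_S X_S over the C(24, 3) = 2024 subsets S of size 3, where X_S = 1 if the K_3 on S is monochromatic.
For a fixed S, the K_3 on S has C(3, 2) = 3 edges. P[all 3 edges red] = (1/2)^3, and likewise for blue, so P[monochromatic] = 2·(1/2)^3 = 2^{1 − 3} = 1/4.
Summing: E[X] = C(24, 3) · 2^{1 − 3} = 2024 · 1/4 = 506.
Numerically: E[X] ≈ 506.0000.

E[X] = C(24,3)·2^(1−C(3,2)) = 506 ≈ 506.0000.


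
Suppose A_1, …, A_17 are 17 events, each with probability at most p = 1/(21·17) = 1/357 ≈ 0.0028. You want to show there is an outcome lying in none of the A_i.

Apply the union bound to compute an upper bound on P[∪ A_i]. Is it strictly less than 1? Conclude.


Union bound: P[∪_{i=1}^{17} A_i] ≤ Σ_i P[A_i] ≤ 17·p = 17·(1/357) = 1/21.
Numerically: 1/21 ≈ 0.0476.
Is 1/21 < 1? YES.
Since P[∪ A_i] ≤ 1/21 < 1, the complement has P[∩ A_i^c] ≥ 1 − 1/21 = 20/21 > 0, so some outcome avoids every A_i.

17·p = 1/21 ≈ 0.0476; existence CERTIFIED by the union bound.


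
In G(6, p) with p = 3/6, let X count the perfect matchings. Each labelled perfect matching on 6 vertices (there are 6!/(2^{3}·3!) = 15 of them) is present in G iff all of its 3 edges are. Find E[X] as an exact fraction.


K_6 has 6!/(2^{3}·3!) = 15 labelled perfect matchings.
For each such perfect matching H, let X_H = 1 if all 3 edges of H are present in G. Then P[X_H = 1] = p^{3} = (1/2)^{3} = 1/8.
Summing the indicators: E[X] = Σ_H E[X_H] = 15 · p^{3} = 15 · 1/8 = 15/8.
Numerically: E[X] ≈ 1.875.

E[X] = 15 · (1/2)^{3} = 15/8 ≈ 1.875.


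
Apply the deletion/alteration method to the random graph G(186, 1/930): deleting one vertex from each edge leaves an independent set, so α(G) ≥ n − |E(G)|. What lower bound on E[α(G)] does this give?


E[|E(G)|] = C(186, 2)·p = 17205 · (1/930) = 37/2.
E[α(G)] ≥ n − E[|E(G)|] = 186 − 37/2 = 335/2.
Numerically: ≈ 167.5000.
(This is only a lower bound; the true E[α(G)] may be larger.)

E[α(G)] ≥ 335/2 ≈ 167.5000.


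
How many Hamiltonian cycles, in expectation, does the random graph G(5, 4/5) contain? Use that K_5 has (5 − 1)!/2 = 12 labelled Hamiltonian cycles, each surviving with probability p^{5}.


K_5 has (5 − 1)!/2 = 12 labelled Hamiltonian cycles.
For each such Hamiltonian cycle H, let X_H = 1 if all 5 edges of H are present in G. Then P[X_H = 1] = p^{5} = (4/5)^{5} = 1024/3125.
Summing the indicators: E[X] = Σ_H E[X_H] = 12 · p^{5} = 12 · 1024/3125 = 12288/3125.
Numerically: E[X] ≈ 3.932.

E[X] = 12 · (4/5)^{5} = 12288/3125 ≈ 3.932.


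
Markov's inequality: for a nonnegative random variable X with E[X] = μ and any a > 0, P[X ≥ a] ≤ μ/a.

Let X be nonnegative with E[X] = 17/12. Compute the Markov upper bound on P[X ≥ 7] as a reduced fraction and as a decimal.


μ = E[X] = 17/12, a = 7.
Markov: P[X ≥ 7] ≤ μ/a = (17/12)/7 = 17/84.
Numerically: ≈ 0.2024.
(Since a = 7 > μ = 1.4167, the bound 17/84 is < 1 and informative.)

P[X ≥ 7] ≤ 17/84 ≈ 0.2024.


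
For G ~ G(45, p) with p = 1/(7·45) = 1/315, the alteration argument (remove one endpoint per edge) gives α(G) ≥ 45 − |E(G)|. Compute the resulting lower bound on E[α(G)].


E[|E(G)|] = C(45, 2)·p = 990 · (1/315) = 22/7.
E[α(G)] ≥ n − E[|E(G)|] = 45 − 22/7 = 293/7.
Numerically: ≈ 41.8571.
(This is only a lower bound; the true E[α(G)] may be larger.)

E[α(G)] ≥ 293/7 ≈ 41.8571.


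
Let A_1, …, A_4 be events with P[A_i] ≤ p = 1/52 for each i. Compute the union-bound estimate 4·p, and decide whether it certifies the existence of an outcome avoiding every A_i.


Union bound: P[∪_{i=1}^{4} A_i] ≤ Σ_i P[A_i] ≤ 4·p = 4·(1/52) = 1/13.
Numerically: 1/13 ≈ 0.0769.
Is 1/13 < 1? YES.
Since P[∪ A_i] ≤ 1/13 < 1, the complement has P[∩ A_i^c] ≥ 1 − 1/13 = 12/13 > 0, so some outcome avoids every A_i.

4·p = 1/13 ≈ 0.0769; existence CERTIFIED by the union bound.


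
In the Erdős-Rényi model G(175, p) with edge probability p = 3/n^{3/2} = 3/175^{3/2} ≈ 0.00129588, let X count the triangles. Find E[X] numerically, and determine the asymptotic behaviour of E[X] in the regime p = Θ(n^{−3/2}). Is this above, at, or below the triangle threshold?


Number of potential triangles: C(175, 3) = 877975.
Each occurs with probability p³ ≈ (0.00129588)³ ≈ 2.17616863e-09.
By linearity: E[X] = C(175, 3)·p³ ≈ 877975 · 2.17616863e-09 ≈ 0.001911.
Since α = 3/2 > 1, p = c/n^{3/2} = o(1/n) is below the triangle threshold p ~ 1/n. Asymptotically E[X] ~ (c³/6)·n^{3(1−α)} = (3³/6)·n^{-1.5} → 0, so by Markov's inequality G has no triangles w.h.p.

E[X] ≈ 0.001911; in regime p = Θ(1/n^{3/2}) E[X] tends to 0 (below the triangle threshold p ~ 1/n).


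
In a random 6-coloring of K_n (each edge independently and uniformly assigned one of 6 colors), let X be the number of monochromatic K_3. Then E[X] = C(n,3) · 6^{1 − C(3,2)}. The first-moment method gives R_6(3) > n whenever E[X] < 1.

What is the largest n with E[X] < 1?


We need C(n, 3) · 6^{1 − 3} < 1, i.e. C(n, 3) < 6^{3 − 1} = 36.
Check values of n near the boundary:
  n = 3: C(3, 3) = 1; 1 < 36? YES
  n = 4: C(4, 3) = 4; 4 < 36? YES
  n = 5: C(5, 3) = 10; 10 < 36? YES
  n = 6: C(6, 3) = 20; 20 < 36? YES
  n = 7: C(7, 3) = 35; 35 < 36? YES
  n = 8: C(8, 3) = 56; 56 < 36? NO
  n = 9: C(9, 3) = 84; 84 < 36? NO
The largest n with C(n, 3) < 36 is n = 7 (where E[X] = 35/36 ≈ 0.972222). Hence R_6(3) > 7, i.e. R_6(3) ≥ 8.

Largest n = 7; hence R_6(3) > 7.


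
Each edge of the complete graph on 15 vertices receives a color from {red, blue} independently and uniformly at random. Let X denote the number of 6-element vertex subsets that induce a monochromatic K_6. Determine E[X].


Let X = Σ_S X_S over the C(15, 6) = 5005 subsets S of size 6, where X_S = 1 if the K_6 on S is monochromatic.
For a fixed S, the K_6 on S has C(6, 2) = 15 edges. P[all 15 edges red] = (1/2)^15, and likewise for blue, so P[monochromatic] = 2·(1/2)^15 = 2^{1 − 15} = 1/16384.
By linearity: E[X] = C(15, 6) · 2^{1 − 15} = 5005 · 1/16384 = 5005/16384.
Numerically: E[X] ≈ 0.30548.

E[X] = C(15,6)·2^(1−C(6,2)) = 5005/16384 ≈ 0.30548.


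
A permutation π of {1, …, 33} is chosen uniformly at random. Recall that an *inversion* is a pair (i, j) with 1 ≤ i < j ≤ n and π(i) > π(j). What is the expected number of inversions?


Write X = Σ X_I over the C(33, 2) = 528 pairs i < j, with X_I the indicator of one inversion.
There are 528 indicators.
For each fixed pair i < j, the values π(i) and π(j) are two distinct elements of {1, …, 33} in uniformly random order; by symmetry P[π(i) > π(j)] = 1/2.
By linearity: E[X] = 528 · (1/2) = C(33, 2) · (1/2) = 528/2 = 264 ≈ 264.00000.

E[X] = 264 = 264.00000.


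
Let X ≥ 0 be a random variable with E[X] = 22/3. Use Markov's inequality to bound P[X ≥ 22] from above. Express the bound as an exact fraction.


μ = E[X] = 22/3, a = 22.
Markov: P[X ≥ 22] ≤ μ/a = (22/3)/22 = 1/3.
Numerically: ≈ 0.333333.
(Since a = 22 > μ = 7.333333, the bound 1/3 is < 1 and informative.)

P[X ≥ 22] ≤ 1/3 ≈ 0.333333.


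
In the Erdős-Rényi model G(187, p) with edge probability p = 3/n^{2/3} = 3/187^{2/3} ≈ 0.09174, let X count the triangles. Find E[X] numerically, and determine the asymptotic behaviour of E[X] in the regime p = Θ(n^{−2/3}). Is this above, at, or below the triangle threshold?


Number of potential triangles: C(187, 3) = 1072445.
Each occurs with probability p³ ≈ (0.09174)³ ≈ 7.721124e-04.
By linearity: E[X] = C(187, 3)·p³ ≈ 1072445 · 7.721124e-04 ≈ 828.0481.
Since α = 2/3 < 1, p = c/n^{2/3} ≫ 1/n is above the triangle threshold p ~ 1/n. Asymptotically E[X] ~ (c³/6)·n^{3(1−α)} = (3³/6)·n^{1} → ∞; triangles are abundant w.h.p.

E[X] ≈ 828.0481; in regime p = Θ(1/n^{2/3}) E[X] diverges (above the triangle threshold p ~ 1/n).


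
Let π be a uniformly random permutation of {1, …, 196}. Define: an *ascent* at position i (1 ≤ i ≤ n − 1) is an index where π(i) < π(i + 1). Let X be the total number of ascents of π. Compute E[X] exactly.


Write X = Σ X_I over i = 1, …, 195, with X_I the indicator of one ascent.
There are 195 indicators.
For each fixed i, the pair (π(i), π(i+1)) is a uniformly random ordered pair of distinct values from {1, …, 196}; by symmetry P[π(i) < π(i+1)] = 1/2.
By linearity: E[X] = 195 · (1/2) = (196 − 1) · (1/2) = 195/2 ≈ 97.500000.

E[X] = 195/2 = 97.500000.


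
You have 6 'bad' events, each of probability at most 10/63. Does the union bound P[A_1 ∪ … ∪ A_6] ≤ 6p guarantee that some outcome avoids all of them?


Union bound: P[∪_{i=1}^{6} A_i] ≤ Σ_i P[A_i] ≤ 6·p = 6·(10/63) = 20/21.
Numerically: 20/21 ≈ 0.952.
Is 20/21 < 1? YES.
Since P[∪ A_i] ≤ 20/21 < 1, the complement has P[∩ A_i^c] ≥ 1 − 20/21 = 1/21 > 0, so some outcome avoids every A_i.

6·p = 20/21 ≈ 0.952; existence CERTIFIED by the union bound.


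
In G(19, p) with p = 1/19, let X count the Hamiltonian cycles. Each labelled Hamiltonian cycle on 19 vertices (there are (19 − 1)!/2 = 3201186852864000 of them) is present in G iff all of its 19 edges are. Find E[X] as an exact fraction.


K_19 has (19 − 1)!/2 = 3201186852864000 labelled Hamiltonian cycles.
For each such Hamiltonian cycle H, let X_H = 1 if all 19 edges of H are present in G. Then P[X_H = 1] = p^{19} = (1/19)^{19} = 1/1978419655660313589123979.
By linearity: E[X] = Σ_H E[X_H] = 3201186852864000 · p^{19} = 3201186852864000 · 1/1978419655660313589123979 = 3201186852864000/1978419655660313589123979.
Numerically: E[X] ≈ 1.6181e-09.

E[X] = 3201186852864000 · (1/19)^{19} = 3201186852864000/1978419655660313589123979 ≈ 1.6181e-09.


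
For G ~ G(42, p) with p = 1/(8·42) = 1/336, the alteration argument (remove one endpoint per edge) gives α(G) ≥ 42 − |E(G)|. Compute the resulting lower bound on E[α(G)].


E[|E(G)|] = C(42, 2)·p = 861 · (1/336) = 41/16.
E[α(G)] ≥ n − E[|E(G)|] = 42 − 41/16 = 631/16.
Numerically: ≈ 39.437500.
(This is only a lower bound; the true E[α(G)] may be larger.)

E[α(G)] ≥ 631/16 ≈ 39.437500.


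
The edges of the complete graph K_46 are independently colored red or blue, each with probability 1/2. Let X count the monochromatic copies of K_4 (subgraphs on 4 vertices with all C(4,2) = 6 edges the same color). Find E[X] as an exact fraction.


Let X = Σ_S X_S over the C(46, 4) = 163185 subsets S of size 4, where X_S = 1 if the K_4 on S is monochromatic.
For a fixed S, the K_4 on S has C(4, 2) = 6 edges. P[all 6 edges red] = (1/2)^6, and likewise for blue, so P[monochromatic] = 2·(1/2)^6 = 2^{1 − 6} = 1/32.
By linearity: E[X] = C(46, 4) · 2^{1 − 6} = 163185 · 1/32 = 163185/32.
Numerically: E[X] ≈ 5099.5312.

E[X] = C(46,4)·2^(1−C(4,2)) = 163185/32 ≈ 5099.5312.


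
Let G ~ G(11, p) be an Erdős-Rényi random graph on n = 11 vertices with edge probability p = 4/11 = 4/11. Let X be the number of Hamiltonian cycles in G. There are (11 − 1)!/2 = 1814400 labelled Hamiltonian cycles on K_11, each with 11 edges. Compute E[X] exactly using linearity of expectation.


K_11 has (11 − 1)!/2 = 1814400 labelled Hamiltonian cycles.
For each such Hamiltonian cycle H, let X_H = 1 if all 11 edges of H are present in G. Then P[X_H = 1] = p^{11} = (4/11)^{11} = 4194304/285311670611.
By linearity: E[X] = Σ_H E[X_H] = 1814400 · p^{11} = 1814400 · 4194304/285311670611 = 7610145177600/285311670611.
Numerically: E[X] ≈ 26.6731.

E[X] = 1814400 · (4/11)^{11} = 7610145177600/285311670611 ≈ 26.6731.


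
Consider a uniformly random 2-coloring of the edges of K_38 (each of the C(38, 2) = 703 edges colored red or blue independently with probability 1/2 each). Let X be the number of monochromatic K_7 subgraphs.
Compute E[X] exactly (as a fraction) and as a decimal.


Let X = Σ_S X_S over the C(38, 7) = 12620256 subsets S of size 7, where X_S = 1 if the K_7 on S is monochromatic.
For a fixed S, the K_7 on S has C(7, 2) = 21 edges. P[all 21 edges red] = (1/2)^21, and likewise for blue, so P[monochromatic] = 2·(1/2)^21 = 2^{1 − 21} = 1/1048576.
Summing: E[X] = C(38, 7) · 2^{1 − 21} = 12620256 · 1/1048576 = 394383/32768.
Numerically: E[X] ≈ 12.036.

E[X] = C(38,7)·2^(1−C(7,2)) = 394383/32768 ≈ 12.036.
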